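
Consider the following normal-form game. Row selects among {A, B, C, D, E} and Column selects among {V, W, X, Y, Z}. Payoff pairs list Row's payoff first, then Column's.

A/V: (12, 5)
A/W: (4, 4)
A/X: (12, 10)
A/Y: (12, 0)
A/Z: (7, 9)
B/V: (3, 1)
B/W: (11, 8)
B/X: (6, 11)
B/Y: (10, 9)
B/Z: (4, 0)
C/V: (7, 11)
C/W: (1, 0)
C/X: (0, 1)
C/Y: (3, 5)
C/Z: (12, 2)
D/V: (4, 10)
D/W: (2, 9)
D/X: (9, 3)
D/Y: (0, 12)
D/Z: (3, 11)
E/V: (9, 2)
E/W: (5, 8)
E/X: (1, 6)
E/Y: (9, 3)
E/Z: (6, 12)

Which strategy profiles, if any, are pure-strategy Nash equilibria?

A profile is a Nash equilibrium when each player is best-responding to the other.
Row's best responses — vs V: A (payoff 12); vs W: B (payoff 11); vs X: A (payoff 12); vs Y: A (payoff 12); vs Z: C (payoff 12).
Column's best responses — vs A: X (payoff 10); vs B: X (payoff 11); vs C: V (payoff 11); vs D: Y (payoff 12); vs E: Z (payoff 12).
The only mutual best response is (A, X); neither player gains by switching there.

(A, X)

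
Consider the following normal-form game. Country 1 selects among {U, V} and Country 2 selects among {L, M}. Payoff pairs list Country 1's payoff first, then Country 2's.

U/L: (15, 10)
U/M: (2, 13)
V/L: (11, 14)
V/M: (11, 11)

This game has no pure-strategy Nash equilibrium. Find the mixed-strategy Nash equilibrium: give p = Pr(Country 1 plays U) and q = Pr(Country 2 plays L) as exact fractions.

Each player's mixing probability is pinned down by making the *other* player indifferent.
Country 2 indifferent between L and M: p·10 + (1−p)·14 = p·13 + (1−p)·11 ⟹ 14 + (-4)p = 11 + 2p ⟹ p = 1/2.
Country 1 indifferent between U and V: q·15 + (1−q)·2 = q·11 + (1−q)·11 ⟹ 2 + 13q = 11 + 0q ⟹ q = 9/13.

p = 1/2, q = 9/13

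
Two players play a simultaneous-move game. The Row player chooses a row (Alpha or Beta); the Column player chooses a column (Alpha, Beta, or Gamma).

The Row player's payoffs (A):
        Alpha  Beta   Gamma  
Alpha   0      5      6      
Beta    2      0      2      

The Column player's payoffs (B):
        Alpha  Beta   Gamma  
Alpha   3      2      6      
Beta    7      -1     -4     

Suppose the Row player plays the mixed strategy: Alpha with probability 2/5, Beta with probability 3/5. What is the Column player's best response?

Alpha

The Column player's best reply maximizes expected payoff against the mix.
Alpha: (2/5)·3 + (3/5)·7 = 27/5
Beta: (2/5)·2 + (3/5)·(-1) = 1/5
Gamma: (2/5)·6 + (3/5)·(-4) = 0
Highest expected payoff is 27/5, from Alpha.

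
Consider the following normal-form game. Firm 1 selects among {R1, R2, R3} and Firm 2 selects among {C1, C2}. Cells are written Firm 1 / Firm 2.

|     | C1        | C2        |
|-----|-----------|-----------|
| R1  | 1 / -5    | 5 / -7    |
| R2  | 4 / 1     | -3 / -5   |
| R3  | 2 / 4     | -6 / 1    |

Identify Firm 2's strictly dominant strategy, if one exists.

C1

Check whether one of Firm 2's strategies beats all alternatives regardless of what the opponent does.
C1 strictly dominates: vs R1: -5 > -7; vs R2: 1 > -5; vs R3: 4 > 1.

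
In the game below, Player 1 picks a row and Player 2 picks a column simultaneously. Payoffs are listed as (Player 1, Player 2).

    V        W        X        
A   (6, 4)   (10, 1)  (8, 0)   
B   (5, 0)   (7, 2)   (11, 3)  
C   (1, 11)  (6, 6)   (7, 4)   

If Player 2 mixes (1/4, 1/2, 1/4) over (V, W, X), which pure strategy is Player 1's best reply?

Player 1's best reply maximizes expected payoff against the mix.
A: (1/4)·6 + (1/2)·10 + (1/4)·8 = 17/2
B: (1/4)·5 + (1/2)·7 + (1/4)·11 = 15/2
C: (1/4)·1 + (1/2)·6 + (1/4)·7 = 5
Highest expected payoff is 17/2, from A.

A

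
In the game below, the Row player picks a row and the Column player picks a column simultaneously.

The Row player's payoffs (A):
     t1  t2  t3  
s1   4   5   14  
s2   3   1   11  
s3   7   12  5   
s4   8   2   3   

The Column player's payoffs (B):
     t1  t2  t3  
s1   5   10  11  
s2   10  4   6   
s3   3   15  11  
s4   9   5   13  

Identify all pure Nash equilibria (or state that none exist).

(s1, t3) and (s3, t2)

Find each player's best response to every opponent strategy; NE are the intersections.
The Row player's best responses — vs t1: s4 (payoff 8); vs t2: s3 (payoff 12); vs t3: s1 (payoff 14).
The Column player's best responses — vs s1: t3 (payoff 11); vs s2: t1 (payoff 10); vs s3: t2 (payoff 15); vs s4: t3 (payoff 13).
Mutual best responses occur at (s1, t3) and (s3, t2); at each, neither player gains by switching.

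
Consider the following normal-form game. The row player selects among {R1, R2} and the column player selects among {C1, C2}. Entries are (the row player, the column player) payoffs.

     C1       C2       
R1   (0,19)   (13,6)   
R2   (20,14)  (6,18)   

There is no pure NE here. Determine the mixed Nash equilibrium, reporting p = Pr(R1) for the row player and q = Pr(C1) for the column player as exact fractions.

In a mixed NE each player is indifferent between their pure strategies, so the opponent's mix sets the indifference.
The column player indifferent between C1 and C2: p·19 + (1−p)·14 = p·6 + (1−p)·18 ⟹ 14 + 5p = 18 + (-12)p ⟹ p = 4/17.
The row player indifferent between R1 and R2: q·0 + (1−q)·13 = q·20 + (1−q)·6 ⟹ 13 + (-13)q = 6 + 14q ⟹ q = 7/27.

p = 4/17, q = 7/27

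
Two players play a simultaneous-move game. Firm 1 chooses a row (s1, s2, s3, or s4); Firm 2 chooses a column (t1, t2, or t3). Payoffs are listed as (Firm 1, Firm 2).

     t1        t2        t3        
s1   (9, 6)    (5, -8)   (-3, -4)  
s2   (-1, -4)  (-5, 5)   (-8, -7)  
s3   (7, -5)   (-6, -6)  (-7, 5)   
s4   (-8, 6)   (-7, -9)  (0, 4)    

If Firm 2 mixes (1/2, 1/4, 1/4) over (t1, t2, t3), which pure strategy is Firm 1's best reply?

s1

Firm 1's best reply maximizes expected payoff against the mix.
s1: (1/2)·9 + (1/4)·5 + (1/4)·(-3) = 5
s2: (1/2)·(-1) + (1/4)·(-5) + (1/4)·(-8) = -15/4
s3: (1/2)·7 + (1/4)·(-6) + (1/4)·(-7) = 1/4
s4: (1/2)·(-8) + (1/4)·(-7) + (1/4)·0 = -23/4
Highest expected payoff is 5, from s1.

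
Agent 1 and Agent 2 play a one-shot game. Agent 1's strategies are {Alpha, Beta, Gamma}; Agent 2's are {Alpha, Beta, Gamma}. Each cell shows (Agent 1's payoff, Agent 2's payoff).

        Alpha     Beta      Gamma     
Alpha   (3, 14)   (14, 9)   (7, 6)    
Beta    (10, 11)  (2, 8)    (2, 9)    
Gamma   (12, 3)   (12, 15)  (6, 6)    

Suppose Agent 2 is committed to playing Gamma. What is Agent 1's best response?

With Agent 2 fixed at Gamma, Agent 1's payoffs are: Alpha → 7, Beta → 2, Gamma → 6.
The maximum is 7, achieved by Alpha.

Alpha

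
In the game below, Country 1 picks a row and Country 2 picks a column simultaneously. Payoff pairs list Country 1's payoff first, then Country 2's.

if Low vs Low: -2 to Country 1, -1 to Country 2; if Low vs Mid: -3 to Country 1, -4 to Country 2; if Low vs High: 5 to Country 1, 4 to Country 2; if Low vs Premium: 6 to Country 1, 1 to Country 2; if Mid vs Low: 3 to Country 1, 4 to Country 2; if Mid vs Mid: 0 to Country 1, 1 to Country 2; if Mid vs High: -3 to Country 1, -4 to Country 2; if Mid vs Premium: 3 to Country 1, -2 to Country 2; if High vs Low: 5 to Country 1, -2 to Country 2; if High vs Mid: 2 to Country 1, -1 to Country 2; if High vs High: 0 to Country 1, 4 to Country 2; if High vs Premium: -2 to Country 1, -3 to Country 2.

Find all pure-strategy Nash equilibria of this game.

Find each player's best response to every opponent strategy; NE are the intersections.
Country 1's best responses — vs Low: High (payoff 5); vs Mid: High (payoff 2); vs High: Low (payoff 5); vs Premium: Low (payoff 6).
Country 2's best responses — vs Low: High (payoff 4); vs Mid: Low (payoff 4); vs High: High (payoff 4).
The only mutual best response is (Low, High); neither player gains by switching there.

(Low, High)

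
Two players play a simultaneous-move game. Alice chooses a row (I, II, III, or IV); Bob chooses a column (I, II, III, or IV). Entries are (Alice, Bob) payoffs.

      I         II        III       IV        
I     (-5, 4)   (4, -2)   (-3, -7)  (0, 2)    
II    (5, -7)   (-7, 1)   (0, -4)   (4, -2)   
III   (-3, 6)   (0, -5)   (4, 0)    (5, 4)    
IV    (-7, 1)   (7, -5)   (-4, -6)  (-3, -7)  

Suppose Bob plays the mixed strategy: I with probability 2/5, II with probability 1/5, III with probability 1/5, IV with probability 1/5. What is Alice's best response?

II

Alice's best reply maximizes expected payoff against the mix.
I: (2/5)·(-5) + (1/5)·4 + (1/5)·(-3) + (1/5)·0 = -9/5
II: (2/5)·5 + (1/5)·(-7) + (1/5)·0 + (1/5)·4 = 7/5
III: (2/5)·(-3) + (1/5)·0 + (1/5)·4 + (1/5)·5 = 3/5
IV: (2/5)·(-7) + (1/5)·7 + (1/5)·(-4) + (1/5)·(-3) = -14/5
Highest expected payoff is 7/5, from II.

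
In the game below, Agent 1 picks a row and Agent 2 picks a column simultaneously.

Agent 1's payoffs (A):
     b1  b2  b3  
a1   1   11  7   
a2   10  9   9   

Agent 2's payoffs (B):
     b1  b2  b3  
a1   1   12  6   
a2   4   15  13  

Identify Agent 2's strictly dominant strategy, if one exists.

b2

A strategy is strictly dominant if it gives Agent 2 a strictly higher payoff than every other strategy, against every choice by the opponent.
b2 strictly dominates: vs a1: 12 > each of {1, 6}; vs a2: 15 > each of {4, 13}.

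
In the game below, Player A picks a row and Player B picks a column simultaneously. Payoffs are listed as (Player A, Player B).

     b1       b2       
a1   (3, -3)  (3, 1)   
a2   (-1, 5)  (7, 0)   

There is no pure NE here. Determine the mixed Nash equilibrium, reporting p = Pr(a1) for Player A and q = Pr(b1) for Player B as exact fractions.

In a mixed NE each player is indifferent between their pure strategies, so the opponent's mix sets the indifference.
Player B indifferent between b1 and b2: p·(-3) + (1−p)·5 = p·1 + (1−p)·0 ⟹ 5 + (-8)p = 0 + 1p ⟹ p = 5/9.
Player A indifferent between a1 and a2: q·3 + (1−q)·3 = q·(-1) + (1−q)·7 ⟹ 3 + 0q = 7 + (-8)q ⟹ q = 1/2.

p = 5/9, q = 1/2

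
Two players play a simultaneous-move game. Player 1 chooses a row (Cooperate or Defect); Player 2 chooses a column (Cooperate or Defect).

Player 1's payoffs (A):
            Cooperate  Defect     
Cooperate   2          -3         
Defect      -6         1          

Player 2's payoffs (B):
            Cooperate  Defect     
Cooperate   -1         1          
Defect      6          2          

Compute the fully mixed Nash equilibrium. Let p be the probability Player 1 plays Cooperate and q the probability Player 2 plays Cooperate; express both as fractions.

p = 2/3, q = 1/3

Each player's mixing probability is pinned down by making the *other* player indifferent.
Player 2 indifferent between Cooperate and Defect: p·(-1) + (1−p)·6 = p·1 + (1−p)·2 ⟹ 6 + (-7)p = 2 + (-1)p ⟹ p = 2/3.
Player 1 indifferent between Cooperate and Defect: q·2 + (1−q)·(-3) = q·(-6) + (1−q)·1 ⟹ (-3) + 5q = 1 + (-7)q ⟹ q = 1/3.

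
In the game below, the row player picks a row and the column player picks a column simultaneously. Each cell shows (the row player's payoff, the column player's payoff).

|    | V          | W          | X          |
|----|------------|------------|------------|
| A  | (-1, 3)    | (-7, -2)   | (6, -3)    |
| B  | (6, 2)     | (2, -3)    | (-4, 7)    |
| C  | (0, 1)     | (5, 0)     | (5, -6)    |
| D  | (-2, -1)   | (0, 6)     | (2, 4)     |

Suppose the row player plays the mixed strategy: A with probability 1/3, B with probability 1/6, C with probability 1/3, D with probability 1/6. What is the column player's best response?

V

The column player's best reply maximizes expected payoff against the mix.
V: (1/3)·3 + (1/6)·2 + (1/3)·1 + (1/6)·(-1) = 3/2
W: (1/3)·(-2) + (1/6)·(-3) + (1/3)·0 + (1/6)·6 = -1/6
X: (1/3)·(-3) + (1/6)·7 + (1/3)·(-6) + (1/6)·4 = -7/6
Highest expected payoff is 3/2, from V.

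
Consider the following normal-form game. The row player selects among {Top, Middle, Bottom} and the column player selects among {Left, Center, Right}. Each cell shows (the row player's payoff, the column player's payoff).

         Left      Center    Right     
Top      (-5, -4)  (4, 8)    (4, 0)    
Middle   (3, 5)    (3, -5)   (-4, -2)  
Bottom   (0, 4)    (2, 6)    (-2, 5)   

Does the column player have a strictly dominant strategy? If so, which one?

A strategy is strictly dominant if it gives the column player a strictly higher payoff than every other strategy, against every choice by the opponent.
Left is not dominant: against Top, Center gives 8 > -4.
Center is not dominant: against Middle, Left gives 5 > -5.
Right is not dominant: against Top, Center gives 8 > 0.
No single strategy is best against every opponent action.

No strictly dominant strategy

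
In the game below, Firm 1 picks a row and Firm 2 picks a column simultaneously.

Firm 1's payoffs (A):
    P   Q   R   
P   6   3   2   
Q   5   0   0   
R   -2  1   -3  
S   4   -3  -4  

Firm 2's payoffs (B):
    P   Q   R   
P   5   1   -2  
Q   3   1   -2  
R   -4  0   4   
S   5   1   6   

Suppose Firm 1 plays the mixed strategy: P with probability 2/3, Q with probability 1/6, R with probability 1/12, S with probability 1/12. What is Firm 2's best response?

Firm 2's best reply maximizes expected payoff against the mix.
P: (2/3)·5 + (1/6)·3 + (1/12)·(-4) + (1/12)·5 = 47/12
Q: (2/3)·1 + (1/6)·1 + (1/12)·0 + (1/12)·1 = 11/12
R: (2/3)·(-2) + (1/6)·(-2) + (1/12)·4 + (1/12)·6 = -5/6
Highest expected payoff is 47/12, from P.

P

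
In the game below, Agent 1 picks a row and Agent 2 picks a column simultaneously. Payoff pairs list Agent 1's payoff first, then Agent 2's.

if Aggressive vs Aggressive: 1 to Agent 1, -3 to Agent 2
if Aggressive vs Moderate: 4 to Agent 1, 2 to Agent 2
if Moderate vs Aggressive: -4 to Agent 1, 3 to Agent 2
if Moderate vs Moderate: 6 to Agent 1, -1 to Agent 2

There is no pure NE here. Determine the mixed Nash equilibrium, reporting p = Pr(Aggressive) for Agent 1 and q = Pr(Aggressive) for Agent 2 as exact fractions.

Each player's mixing probability is pinned down by making the *other* player indifferent.
Agent 2 indifferent between Aggressive and Moderate: p·(-3) + (1−p)·3 = p·2 + (1−p)·(-1) ⟹ 3 + (-6)p = (-1) + 3p ⟹ p = 4/9.
Agent 1 indifferent between Aggressive and Moderate: q·1 + (1−q)·4 = q·(-4) + (1−q)·6 ⟹ 4 + (-3)q = 6 + (-10)q ⟹ q = 2/7.

p = 4/9, q = 2/7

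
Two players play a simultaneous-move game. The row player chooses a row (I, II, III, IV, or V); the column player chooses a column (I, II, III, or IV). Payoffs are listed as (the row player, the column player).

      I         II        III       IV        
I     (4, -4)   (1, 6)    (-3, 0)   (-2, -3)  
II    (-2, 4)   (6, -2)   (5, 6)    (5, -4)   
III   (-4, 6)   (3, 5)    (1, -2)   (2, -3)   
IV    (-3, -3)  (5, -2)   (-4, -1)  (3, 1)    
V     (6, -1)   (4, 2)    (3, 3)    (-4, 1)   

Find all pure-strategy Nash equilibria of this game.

Find each player's best response to every opponent strategy; NE are the intersections.
The row player's best responses — vs I: V (payoff 6); vs II: II (payoff 6); vs III: II (payoff 5); vs IV: II (payoff 5).
The column player's best responses — vs I: II (payoff 6); vs II: III (payoff 6); vs III: I (payoff 6); vs IV: IV (payoff 1); vs V: III (payoff 3).
The only mutual best response is (II, III); neither player gains by switching there.

(II, III)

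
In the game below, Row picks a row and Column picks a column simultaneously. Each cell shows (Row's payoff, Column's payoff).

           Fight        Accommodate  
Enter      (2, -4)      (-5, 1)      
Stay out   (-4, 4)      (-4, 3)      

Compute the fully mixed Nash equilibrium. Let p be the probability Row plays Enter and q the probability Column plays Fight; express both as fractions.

p = 1/6, q = 1/7

In a mixed NE each player is indifferent between their pure strategies, so the opponent's mix sets the indifference.
Column indifferent between Fight and Accommodate: p·(-4) + (1−p)·4 = p·1 + (1−p)·3 ⟹ 4 + (-8)p = 3 + (-2)p ⟹ p = 1/6.
Row indifferent between Enter and Stay out: q·2 + (1−q)·(-5) = q·(-4) + (1−q)·(-4) ⟹ (-5) + 7q = (-4) + 0q ⟹ q = 1/7.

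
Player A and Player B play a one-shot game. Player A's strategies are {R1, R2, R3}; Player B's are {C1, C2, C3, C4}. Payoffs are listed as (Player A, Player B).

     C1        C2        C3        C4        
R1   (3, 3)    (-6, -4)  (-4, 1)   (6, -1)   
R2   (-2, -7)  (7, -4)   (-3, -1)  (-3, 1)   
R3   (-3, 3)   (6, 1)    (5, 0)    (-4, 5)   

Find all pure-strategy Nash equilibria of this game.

A profile is a Nash equilibrium when each player is best-responding to the other.
Player A's best responses — vs C1: R1 (payoff 3); vs C2: R2 (payoff 7); vs C3: R3 (payoff 5); vs C4: R1 (payoff 6).
Player B's best responses — vs R1: C1 (payoff 3); vs R2: C4 (payoff 1); vs R3: C4 (payoff 5).
The only mutual best response is (R1, C1); neither player gains by switching there.

(R1, C1)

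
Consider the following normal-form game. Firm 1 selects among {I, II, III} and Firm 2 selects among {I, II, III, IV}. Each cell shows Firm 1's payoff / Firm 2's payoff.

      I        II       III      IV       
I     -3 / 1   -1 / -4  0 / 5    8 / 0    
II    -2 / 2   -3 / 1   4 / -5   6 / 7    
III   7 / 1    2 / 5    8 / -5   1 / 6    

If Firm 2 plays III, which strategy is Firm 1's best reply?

With Firm 2 fixed at III, Firm 1's payoffs are: I → 0, II → 4, III → 8.
The maximum is 8, achieved by III.

III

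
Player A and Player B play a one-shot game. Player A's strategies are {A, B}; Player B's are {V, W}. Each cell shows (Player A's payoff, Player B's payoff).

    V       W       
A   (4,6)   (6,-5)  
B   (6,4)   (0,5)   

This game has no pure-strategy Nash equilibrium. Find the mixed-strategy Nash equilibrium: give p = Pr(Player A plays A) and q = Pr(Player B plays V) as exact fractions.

In a mixed NE each player is indifferent between their pure strategies, so the opponent's mix sets the indifference.
Player B indifferent between V and W: p·6 + (1−p)·4 = p·(-5) + (1−p)·5 ⟹ 4 + 2p = 5 + (-10)p ⟹ p = 1/12.
Player A indifferent between A and B: q·4 + (1−q)·6 = q·6 + (1−q)·0 ⟹ 6 + (-2)q = 0 + 6q ⟹ q = 3/4.

p = 1/12, q = 3/4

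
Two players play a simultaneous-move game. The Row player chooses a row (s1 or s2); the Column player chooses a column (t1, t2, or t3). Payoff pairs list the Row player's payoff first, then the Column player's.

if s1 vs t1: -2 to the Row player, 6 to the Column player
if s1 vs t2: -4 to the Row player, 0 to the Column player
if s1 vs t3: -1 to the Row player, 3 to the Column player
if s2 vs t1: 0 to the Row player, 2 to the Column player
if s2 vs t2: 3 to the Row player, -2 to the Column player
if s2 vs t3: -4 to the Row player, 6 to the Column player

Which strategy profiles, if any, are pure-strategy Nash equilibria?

A profile is a Nash equilibrium when each player is best-responding to the other.
The Row player's best responses — vs t1: s2 (payoff 0); vs t2: s2 (payoff 3); vs t3: s1 (payoff -1).
The Column player's best responses — vs s1: t1 (payoff 6); vs s2: t3 (payoff 6).
No cell has both players best-responding. For instance, the Row player's best reply to t1 is s2, but against s2 the Column player prefers t3 over t1.

No pure-strategy Nash equilibrium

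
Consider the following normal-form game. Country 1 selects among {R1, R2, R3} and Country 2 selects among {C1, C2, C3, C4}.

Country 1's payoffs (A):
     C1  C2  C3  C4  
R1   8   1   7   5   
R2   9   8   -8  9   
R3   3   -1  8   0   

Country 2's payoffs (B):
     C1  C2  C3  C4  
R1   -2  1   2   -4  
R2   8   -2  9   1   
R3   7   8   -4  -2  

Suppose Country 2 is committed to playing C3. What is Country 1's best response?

R3

With Country 2 fixed at C3, Country 1's payoffs are: R1 → 7, R2 → -8, R3 → 8.
The maximum is 8, achieved by R3.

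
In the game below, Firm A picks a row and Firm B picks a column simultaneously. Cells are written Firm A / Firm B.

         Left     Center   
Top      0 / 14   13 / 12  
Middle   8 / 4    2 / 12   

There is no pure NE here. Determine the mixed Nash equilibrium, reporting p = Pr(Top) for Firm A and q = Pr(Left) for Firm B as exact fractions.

Each player's mixing probability is pinned down by making the *other* player indifferent.
Firm B indifferent between Left and Center: p·14 + (1−p)·4 = p·12 + (1−p)·12 ⟹ 4 + 10p = 12 + 0p ⟹ p = 4/5.
Firm A indifferent between Top and Middle: q·0 + (1−q)·13 = q·8 + (1−q)·2 ⟹ 13 + (-13)q = 2 + 6q ⟹ q = 11/19.

p = 4/5, q = 11/19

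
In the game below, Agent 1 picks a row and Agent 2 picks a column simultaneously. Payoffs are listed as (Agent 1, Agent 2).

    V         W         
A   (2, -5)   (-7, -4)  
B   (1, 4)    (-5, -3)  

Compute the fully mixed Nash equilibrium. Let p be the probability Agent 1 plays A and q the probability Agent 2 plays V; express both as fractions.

Each player's mixing probability is pinned down by making the *other* player indifferent.
Agent 2 indifferent between V and W: p·(-5) + (1−p)·4 = p·(-4) + (1−p)·(-3) ⟹ 4 + (-9)p = (-3) + (-1)p ⟹ p = 7/8.
Agent 1 indifferent between A and B: q·2 + (1−q)·(-7) = q·1 + (1−q)·(-5) ⟹ (-7) + 9q = (-5) + 6q ⟹ q = 2/3.

p = 7/8, q = 2/3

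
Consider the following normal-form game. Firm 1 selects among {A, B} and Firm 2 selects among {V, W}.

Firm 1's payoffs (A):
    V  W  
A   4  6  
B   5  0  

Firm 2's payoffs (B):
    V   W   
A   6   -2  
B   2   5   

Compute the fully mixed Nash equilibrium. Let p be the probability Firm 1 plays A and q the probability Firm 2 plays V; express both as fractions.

p = 3/11, q = 6/7

Each player's mixing probability is pinned down by making the *other* player indifferent.
Firm 2 indifferent between V and W: p·6 + (1−p)·2 = p·(-2) + (1−p)·5 ⟹ 2 + 4p = 5 + (-7)p ⟹ p = 3/11.
Firm 1 indifferent between A and B: q·4 + (1−q)·6 = q·5 + (1−q)·0 ⟹ 6 + (-2)q = 0 + 5q ⟹ q = 6/7.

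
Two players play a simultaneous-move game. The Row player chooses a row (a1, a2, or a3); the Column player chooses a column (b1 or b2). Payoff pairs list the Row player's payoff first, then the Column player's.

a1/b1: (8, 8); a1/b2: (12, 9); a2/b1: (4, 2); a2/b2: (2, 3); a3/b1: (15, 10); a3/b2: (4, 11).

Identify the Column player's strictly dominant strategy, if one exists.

b2

A strategy is strictly dominant if it gives the Column player a strictly higher payoff than every other strategy, against every choice by the opponent.
b2 strictly dominates: vs a1: 9 > 8; vs a2: 3 > 2; vs a3: 11 > 10.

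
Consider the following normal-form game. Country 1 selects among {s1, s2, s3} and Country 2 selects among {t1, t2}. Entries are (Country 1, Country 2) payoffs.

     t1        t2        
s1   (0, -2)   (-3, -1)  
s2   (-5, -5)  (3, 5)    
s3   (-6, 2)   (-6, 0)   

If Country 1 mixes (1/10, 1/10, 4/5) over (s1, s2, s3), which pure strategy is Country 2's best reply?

Country 2's best reply maximizes expected payoff against the mix.
t1: (1/10)·(-2) + (1/10)·(-5) + (4/5)·2 = 9/10
t2: (1/10)·(-1) + (1/10)·5 + (4/5)·0 = 2/5
Highest expected payoff is 9/10, from t1.

t1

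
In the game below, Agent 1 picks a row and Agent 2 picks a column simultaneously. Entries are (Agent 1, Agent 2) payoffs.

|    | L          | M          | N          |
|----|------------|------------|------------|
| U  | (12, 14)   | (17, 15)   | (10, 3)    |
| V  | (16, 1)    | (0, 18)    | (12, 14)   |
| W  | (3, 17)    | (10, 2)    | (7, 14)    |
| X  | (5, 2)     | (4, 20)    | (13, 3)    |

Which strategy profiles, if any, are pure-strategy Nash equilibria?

(U, M)

A profile is a Nash equilibrium when each player is best-responding to the other.
Agent 1's best responses — vs L: V (payoff 16); vs M: U (payoff 17); vs N: X (payoff 13).
Agent 2's best responses — vs U: M (payoff 15); vs V: M (payoff 18); vs W: L (payoff 17); vs X: M (payoff 20).
The only mutual best response is (U, M); neither player gains by switching there.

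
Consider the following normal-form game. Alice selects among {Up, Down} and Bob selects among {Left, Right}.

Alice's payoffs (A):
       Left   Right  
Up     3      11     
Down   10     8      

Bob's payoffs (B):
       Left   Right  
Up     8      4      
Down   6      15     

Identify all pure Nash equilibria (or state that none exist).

No pure-strategy Nash equilibrium

A profile is a Nash equilibrium when each player is best-responding to the other.
Alice's best responses — vs Left: Down (payoff 10); vs Right: Up (payoff 11).
Bob's best responses — vs Up: Left (payoff 8); vs Down: Right (payoff 15).
No cell has both players best-responding. For instance, Alice's best reply to Right is Up, but against Up Bob prefers Left over Right.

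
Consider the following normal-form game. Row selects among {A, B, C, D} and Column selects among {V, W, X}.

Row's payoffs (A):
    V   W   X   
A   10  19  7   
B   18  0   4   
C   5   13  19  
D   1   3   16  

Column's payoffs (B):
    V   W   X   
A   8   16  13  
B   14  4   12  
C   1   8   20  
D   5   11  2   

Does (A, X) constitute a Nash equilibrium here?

No

Holding Column at X: Row gets 7 from A but could get 19 by switching to C. Row has a profitable deviation.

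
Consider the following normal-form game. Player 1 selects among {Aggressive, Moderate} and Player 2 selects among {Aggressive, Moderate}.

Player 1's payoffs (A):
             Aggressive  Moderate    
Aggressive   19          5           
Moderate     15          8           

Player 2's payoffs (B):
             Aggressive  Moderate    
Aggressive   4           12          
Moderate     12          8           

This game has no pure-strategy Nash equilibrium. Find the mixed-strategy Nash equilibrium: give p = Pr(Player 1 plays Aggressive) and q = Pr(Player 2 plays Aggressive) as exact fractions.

p = 1/3, q = 3/7

In a mixed NE each player is indifferent between their pure strategies, so the opponent's mix sets the indifference.
Player 2 indifferent between Aggressive and Moderate: p·4 + (1−p)·12 = p·12 + (1−p)·8 ⟹ 12 + (-8)p = 8 + 4p ⟹ p = 1/3.
Player 1 indifferent between Aggressive and Moderate: q·19 + (1−q)·5 = q·15 + (1−q)·8 ⟹ 5 + 14q = 8 + 7q ⟹ q = 3/7.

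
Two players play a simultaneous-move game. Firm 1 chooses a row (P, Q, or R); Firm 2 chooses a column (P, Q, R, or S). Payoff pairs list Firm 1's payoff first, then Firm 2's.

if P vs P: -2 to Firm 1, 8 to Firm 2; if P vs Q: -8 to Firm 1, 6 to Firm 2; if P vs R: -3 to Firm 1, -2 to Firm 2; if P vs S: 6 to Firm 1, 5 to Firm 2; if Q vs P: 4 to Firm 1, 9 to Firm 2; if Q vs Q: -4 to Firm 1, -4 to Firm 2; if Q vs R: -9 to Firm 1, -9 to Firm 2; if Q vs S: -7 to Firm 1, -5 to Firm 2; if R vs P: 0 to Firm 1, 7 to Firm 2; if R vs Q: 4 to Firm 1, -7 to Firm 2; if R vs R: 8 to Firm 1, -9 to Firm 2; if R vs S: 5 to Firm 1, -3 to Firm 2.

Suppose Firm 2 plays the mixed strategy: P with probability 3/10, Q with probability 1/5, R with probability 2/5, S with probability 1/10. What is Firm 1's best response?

Compute Firm 1's expected payoff from each pure strategy against the given mix.
P: (3/10)·(-2) + (1/5)·(-8) + (2/5)·(-3) + (1/10)·6 = -14/5
Q: (3/10)·4 + (1/5)·(-4) + (2/5)·(-9) + (1/10)·(-7) = -39/10
R: (3/10)·0 + (1/5)·4 + (2/5)·8 + (1/10)·5 = 9/2
Highest expected payoff is 9/2, from R.

R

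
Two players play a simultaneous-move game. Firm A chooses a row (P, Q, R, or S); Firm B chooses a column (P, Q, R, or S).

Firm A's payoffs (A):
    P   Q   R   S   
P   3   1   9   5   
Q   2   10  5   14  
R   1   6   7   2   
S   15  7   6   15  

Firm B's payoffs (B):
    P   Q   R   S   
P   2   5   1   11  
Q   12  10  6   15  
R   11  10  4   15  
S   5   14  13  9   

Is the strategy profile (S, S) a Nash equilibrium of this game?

No

Holding Firm B at S: Firm A gets 15 from S, versus 5 from P, 14 from Q, 2 from R. No profitable deviation for Firm A.
Holding Firm A at S: Firm B gets 9 from S but could get 14 by switching to Q. Firm B has a profitable deviation.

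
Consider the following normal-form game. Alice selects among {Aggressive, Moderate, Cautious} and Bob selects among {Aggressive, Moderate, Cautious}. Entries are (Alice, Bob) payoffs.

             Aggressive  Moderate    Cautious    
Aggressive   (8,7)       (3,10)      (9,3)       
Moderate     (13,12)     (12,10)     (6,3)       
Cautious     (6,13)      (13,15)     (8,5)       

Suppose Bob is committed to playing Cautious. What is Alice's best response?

Aggressive

With Bob fixed at Cautious, Alice's payoffs are: Aggressive → 9, Moderate → 6, Cautious → 8.
The maximum is 9, achieved by Aggressive.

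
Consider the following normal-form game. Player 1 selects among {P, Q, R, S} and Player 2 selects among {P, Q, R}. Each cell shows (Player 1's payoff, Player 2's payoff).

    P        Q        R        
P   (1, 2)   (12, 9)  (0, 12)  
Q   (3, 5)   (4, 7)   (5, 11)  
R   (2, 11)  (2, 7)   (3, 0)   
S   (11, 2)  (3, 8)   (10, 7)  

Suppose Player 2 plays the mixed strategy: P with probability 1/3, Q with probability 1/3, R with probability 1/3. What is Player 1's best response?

S

Player 1's best reply maximizes expected payoff against the mix.
P: (1/3)·1 + (1/3)·12 + (1/3)·0 = 13/3
Q: (1/3)·3 + (1/3)·4 + (1/3)·5 = 4
R: (1/3)·2 + (1/3)·2 + (1/3)·3 = 7/3
S: (1/3)·11 + (1/3)·3 + (1/3)·10 = 8
Highest expected payoff is 8, from S.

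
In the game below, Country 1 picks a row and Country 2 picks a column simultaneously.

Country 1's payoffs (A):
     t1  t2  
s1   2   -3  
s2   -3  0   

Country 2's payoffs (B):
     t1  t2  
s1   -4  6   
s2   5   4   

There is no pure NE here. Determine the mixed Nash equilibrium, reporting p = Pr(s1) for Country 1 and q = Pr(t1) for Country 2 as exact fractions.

In a mixed NE each player is indifferent between their pure strategies, so the opponent's mix sets the indifference.
Country 2 indifferent between t1 and t2: p·(-4) + (1−p)·5 = p·6 + (1−p)·4 ⟹ 5 + (-9)p = 4 + 2p ⟹ p = 1/11.
Country 1 indifferent between s1 and s2: q·2 + (1−q)·(-3) = q·(-3) + (1−q)·0 ⟹ (-3) + 5q = 0 + (-3)q ⟹ q = 3/8.

p = 1/11, q = 3/8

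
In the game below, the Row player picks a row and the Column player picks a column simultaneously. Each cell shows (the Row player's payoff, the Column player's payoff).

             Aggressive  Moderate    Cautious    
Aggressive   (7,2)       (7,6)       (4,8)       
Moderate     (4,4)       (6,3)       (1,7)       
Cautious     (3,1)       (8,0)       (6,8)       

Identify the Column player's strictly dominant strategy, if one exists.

Cautious

A strategy is strictly dominant if it gives the Column player a strictly higher payoff than every other strategy, against every choice by the opponent.
Cautious strictly dominates: vs Aggressive: 8 > each of {2, 6}; vs Moderate: 7 > each of {4, 3}; vs Cautious: 8 > each of {1, 0}.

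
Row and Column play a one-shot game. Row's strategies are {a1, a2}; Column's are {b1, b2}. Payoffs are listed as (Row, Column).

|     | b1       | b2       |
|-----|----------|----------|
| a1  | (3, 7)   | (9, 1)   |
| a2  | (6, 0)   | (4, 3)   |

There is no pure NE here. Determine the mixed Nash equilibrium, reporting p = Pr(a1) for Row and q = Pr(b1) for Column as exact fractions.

In a mixed NE each player is indifferent between their pure strategies, so the opponent's mix sets the indifference.
Column indifferent between b1 and b2: p·7 + (1−p)·0 = p·1 + (1−p)·3 ⟹ 0 + 7p = 3 + (-2)p ⟹ p = 1/3.
Row indifferent between a1 and a2: q·3 + (1−q)·9 = q·6 + (1−q)·4 ⟹ 9 + (-6)q = 4 + 2q ⟹ q = 5/8.

p = 1/3, q = 5/8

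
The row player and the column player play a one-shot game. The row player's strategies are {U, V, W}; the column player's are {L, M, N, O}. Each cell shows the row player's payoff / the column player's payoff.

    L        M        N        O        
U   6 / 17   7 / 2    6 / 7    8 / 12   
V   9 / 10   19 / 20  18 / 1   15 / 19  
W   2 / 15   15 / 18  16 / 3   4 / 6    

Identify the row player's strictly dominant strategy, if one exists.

Check whether one of the row player's strategies beats all alternatives regardless of what the opponent does.
V strictly dominates: vs L: 9 > each of {6, 2}; vs M: 19 > each of {7, 15}; vs N: 18 > each of {6, 16}; vs O: 15 > each of {8, 4}.

V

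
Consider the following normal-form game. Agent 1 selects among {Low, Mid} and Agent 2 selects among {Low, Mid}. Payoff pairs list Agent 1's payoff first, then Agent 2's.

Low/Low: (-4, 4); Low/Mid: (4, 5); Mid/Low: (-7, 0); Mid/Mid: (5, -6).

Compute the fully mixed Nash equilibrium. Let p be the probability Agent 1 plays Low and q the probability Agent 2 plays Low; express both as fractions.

p = 6/7, q = 1/4

Each player's mixing probability is pinned down by making the *other* player indifferent.
Agent 2 indifferent between Low and Mid: p·4 + (1−p)·0 = p·5 + (1−p)·(-6) ⟹ 0 + 4p = (-6) + 11p ⟹ p = 6/7.
Agent 1 indifferent between Low and Mid: q·(-4) + (1−q)·4 = q·(-7) + (1−q)·5 ⟹ 4 + (-8)q = 5 + (-12)q ⟹ q = 1/4.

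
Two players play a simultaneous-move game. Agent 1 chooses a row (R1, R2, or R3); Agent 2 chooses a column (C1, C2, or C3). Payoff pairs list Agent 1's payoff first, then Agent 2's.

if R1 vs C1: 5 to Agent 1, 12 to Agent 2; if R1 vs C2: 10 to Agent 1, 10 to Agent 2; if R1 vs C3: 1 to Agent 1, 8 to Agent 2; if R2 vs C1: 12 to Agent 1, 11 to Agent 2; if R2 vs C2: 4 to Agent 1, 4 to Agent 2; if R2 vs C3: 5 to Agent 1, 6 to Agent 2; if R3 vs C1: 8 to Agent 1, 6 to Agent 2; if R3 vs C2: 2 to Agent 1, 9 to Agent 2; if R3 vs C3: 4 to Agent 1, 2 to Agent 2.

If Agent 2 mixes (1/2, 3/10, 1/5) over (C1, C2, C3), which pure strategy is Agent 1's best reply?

R2

Compute Agent 1's expected payoff from each pure strategy against the given mix.
R1: (1/2)·5 + (3/10)·10 + (1/5)·1 = 57/10
R2: (1/2)·12 + (3/10)·4 + (1/5)·5 = 41/5
R3: (1/2)·8 + (3/10)·2 + (1/5)·4 = 27/5
Highest expected payoff is 41/5, from R2.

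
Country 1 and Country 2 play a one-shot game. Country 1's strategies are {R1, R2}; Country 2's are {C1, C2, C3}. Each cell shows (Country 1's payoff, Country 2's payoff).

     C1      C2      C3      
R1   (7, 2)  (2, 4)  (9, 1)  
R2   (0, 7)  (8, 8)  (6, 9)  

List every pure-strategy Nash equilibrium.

A profile is a Nash equilibrium when each player is best-responding to the other.
Country 1's best responses — vs C1: R1 (payoff 7); vs C2: R2 (payoff 8); vs C3: R1 (payoff 9).
Country 2's best responses — vs R1: C2 (payoff 4); vs R2: C3 (payoff 9).
No cell has both players best-responding. For instance, Country 1's best reply to C1 is R1, but against R1 Country 2 prefers C2 over C1.

No pure-strategy Nash equilibrium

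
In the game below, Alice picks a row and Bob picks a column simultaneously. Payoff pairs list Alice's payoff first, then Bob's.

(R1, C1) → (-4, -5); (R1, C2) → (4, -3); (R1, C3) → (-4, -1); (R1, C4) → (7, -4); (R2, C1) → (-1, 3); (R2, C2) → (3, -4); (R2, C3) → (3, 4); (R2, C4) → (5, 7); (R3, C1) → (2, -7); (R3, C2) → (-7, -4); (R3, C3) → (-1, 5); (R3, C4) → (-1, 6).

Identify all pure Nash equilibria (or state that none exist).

Find each player's best response to every opponent strategy; NE are the intersections.
Alice's best responses — vs C1: R3 (payoff 2); vs C2: R1 (payoff 4); vs C3: R2 (payoff 3); vs C4: R1 (payoff 7).
Bob's best responses — vs R1: C3 (payoff -1); vs R2: C4 (payoff 7); vs R3: C4 (payoff 6).
No cell has both players best-responding. For instance, Alice's best reply to C4 is R1, but against R1 Bob prefers C3 over C4.

There is no pure-strategy Nash equilibrium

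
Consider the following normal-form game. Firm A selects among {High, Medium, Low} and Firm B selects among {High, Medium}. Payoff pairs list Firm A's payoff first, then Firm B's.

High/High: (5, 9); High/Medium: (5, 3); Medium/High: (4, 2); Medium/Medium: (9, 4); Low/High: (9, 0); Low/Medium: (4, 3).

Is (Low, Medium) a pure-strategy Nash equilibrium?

Holding Firm B at Medium: Firm A gets 4 from Low but could get 9 by switching to Medium. Firm A has a profitable deviation.

No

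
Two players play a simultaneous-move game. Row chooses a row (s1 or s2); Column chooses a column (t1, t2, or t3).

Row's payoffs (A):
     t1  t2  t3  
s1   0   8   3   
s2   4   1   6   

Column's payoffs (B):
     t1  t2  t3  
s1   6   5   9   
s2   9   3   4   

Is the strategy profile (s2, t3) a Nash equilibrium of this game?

No

Holding Column at t3: Row gets 6 from s2, versus 3 from s1. No profitable deviation for Row.
Holding Row at s2: Column gets 4 from t3 but could get 9 by switching to t1. Column has a profitable deviation.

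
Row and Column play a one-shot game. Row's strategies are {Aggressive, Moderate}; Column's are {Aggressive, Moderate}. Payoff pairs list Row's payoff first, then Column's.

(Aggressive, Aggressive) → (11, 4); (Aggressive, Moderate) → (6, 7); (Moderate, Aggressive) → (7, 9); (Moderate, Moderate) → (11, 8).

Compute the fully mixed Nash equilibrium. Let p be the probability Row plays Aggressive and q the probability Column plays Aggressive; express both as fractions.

p = 1/4, q = 5/9

In a mixed NE each player is indifferent between their pure strategies, so the opponent's mix sets the indifference.
Column indifferent between Aggressive and Moderate: p·4 + (1−p)·9 = p·7 + (1−p)·8 ⟹ 9 + (-5)p = 8 + (-1)p ⟹ p = 1/4.
Row indifferent between Aggressive and Moderate: q·11 + (1−q)·6 = q·7 + (1−q)·11 ⟹ 6 + 5q = 11 + (-4)q ⟹ q = 5/9.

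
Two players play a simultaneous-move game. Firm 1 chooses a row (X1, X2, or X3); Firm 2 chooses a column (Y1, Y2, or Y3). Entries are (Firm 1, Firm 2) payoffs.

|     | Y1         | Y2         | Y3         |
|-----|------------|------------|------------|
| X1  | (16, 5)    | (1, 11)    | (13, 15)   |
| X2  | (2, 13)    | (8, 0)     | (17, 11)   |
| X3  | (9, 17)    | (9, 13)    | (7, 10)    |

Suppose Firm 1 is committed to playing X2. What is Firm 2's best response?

With Firm 1 fixed at X2, Firm 2's payoffs are: Y1 → 13, Y2 → 0, Y3 → 11.
The maximum is 13, achieved by Y1.

Y1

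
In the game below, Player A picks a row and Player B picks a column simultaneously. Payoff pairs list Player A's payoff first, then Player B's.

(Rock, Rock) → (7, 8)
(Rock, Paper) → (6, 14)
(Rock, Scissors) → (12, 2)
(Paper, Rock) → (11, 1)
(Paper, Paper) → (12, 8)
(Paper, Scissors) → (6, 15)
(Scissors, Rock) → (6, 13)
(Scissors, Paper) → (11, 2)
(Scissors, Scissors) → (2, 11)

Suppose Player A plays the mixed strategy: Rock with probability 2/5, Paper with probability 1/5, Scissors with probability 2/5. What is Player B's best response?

Compute Player B's expected payoff from each pure strategy against the given mix.
Rock: (2/5)·8 + (1/5)·1 + (2/5)·13 = 43/5
Paper: (2/5)·14 + (1/5)·8 + (2/5)·2 = 8
Scissors: (2/5)·2 + (1/5)·15 + (2/5)·11 = 41/5
Highest expected payoff is 43/5, from Rock.

Rock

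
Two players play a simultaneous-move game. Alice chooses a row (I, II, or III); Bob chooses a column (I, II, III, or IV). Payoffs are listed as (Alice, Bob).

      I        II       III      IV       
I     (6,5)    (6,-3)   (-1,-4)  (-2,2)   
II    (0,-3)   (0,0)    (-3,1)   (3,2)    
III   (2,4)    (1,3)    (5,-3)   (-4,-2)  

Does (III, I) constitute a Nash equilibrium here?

Holding Bob at I: Alice gets 2 from III but could get 6 by switching to I. Alice has a profitable deviation.

No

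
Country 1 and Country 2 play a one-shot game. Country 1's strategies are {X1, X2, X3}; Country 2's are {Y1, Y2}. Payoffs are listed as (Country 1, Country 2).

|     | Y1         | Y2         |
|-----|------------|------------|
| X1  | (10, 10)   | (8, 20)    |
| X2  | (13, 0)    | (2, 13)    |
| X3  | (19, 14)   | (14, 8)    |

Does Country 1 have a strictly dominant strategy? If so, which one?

X3

A strategy is strictly dominant if it gives Country 1 a strictly higher payoff than every other strategy, against every choice by the opponent.
X3 strictly dominates: vs Y1: 19 > each of {10, 13}; vs Y2: 14 > each of {8, 2}.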